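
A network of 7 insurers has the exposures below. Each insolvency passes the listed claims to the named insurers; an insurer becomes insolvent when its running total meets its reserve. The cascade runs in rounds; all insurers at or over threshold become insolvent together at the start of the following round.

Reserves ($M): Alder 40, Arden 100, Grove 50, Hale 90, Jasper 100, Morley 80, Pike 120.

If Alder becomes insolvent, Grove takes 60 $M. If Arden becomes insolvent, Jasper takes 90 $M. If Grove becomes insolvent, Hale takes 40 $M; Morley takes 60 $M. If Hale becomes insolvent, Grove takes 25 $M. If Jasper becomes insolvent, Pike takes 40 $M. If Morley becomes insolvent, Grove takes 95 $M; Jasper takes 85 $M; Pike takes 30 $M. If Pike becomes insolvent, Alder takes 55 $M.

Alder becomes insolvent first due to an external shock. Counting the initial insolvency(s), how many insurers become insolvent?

2

Round 1 — Alder becomes insolvent (initial).
  Grove: +60 → 60 ≥ 50
Round 2 — Grove becomes insolvent.
  Hale: +40 → 40 < 90
  Morley: +60 → 60 < 80
No further insolvencies.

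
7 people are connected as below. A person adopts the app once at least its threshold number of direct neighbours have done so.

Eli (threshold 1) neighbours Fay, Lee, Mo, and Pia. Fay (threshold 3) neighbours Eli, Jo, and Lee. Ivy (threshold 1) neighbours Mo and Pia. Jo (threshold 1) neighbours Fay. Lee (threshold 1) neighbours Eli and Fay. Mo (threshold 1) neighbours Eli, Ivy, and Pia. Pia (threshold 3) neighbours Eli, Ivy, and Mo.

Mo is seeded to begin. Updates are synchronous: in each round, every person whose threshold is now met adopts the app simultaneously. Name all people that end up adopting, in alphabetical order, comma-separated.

Round 1 — Mo adopts the app (initial).
Round 2 — checking thresholds:
  Eli: 1 of 4 neighbours ≥ 1, adopts the app.
  Ivy: 1 of 2 neighbours ≥ 1, adopts the app.
  Pia: 1 of 3 neighbours < 3, below threshold.
Round 3 — checking thresholds:
  Fay: 1 of 3 neighbours < 3, below threshold.
  Lee: 1 of 2 neighbours ≥ 1, adopts the app.
  Pia: 3 of 3 neighbours ≥ 3, adopts the app.
Round 4 — no new adoptions; cascade stops.

Eli, Ivy, Lee, Mo, Pia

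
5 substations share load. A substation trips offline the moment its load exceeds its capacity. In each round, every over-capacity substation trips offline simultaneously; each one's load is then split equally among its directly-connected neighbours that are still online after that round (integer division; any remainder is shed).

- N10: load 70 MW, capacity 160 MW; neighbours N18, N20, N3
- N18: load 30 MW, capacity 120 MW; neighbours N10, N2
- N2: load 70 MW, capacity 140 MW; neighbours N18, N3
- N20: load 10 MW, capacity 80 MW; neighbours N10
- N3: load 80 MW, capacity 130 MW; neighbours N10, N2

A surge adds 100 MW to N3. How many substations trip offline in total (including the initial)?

Round 1 — N3 at 180 > 130. N3 trips offline.
  N3 sheds 180 MW to N10, N2: 90 each.
    N10: 70+90 = 160 ≤ 160
    N2: 70+90 = 160 > 140
Round 2 — N2 trips offline.
  N2 sheds 160 MW to N18: 160 each.
    N18: 30+160 = 190 > 120
Round 3 — N18 trips offline.
  N18 sheds 190 MW to N10: 190 each.
    N10: 160+190 = 350 > 160
Round 4 — N10 trips offline.
  N10 sheds 350 MW to N20: 350 each.
    N20: 10+350 = 360 > 80
Round 5 — N20 trips offline.
  N20 sheds 360 MW: no online neighbours, lost.
No further trips.

5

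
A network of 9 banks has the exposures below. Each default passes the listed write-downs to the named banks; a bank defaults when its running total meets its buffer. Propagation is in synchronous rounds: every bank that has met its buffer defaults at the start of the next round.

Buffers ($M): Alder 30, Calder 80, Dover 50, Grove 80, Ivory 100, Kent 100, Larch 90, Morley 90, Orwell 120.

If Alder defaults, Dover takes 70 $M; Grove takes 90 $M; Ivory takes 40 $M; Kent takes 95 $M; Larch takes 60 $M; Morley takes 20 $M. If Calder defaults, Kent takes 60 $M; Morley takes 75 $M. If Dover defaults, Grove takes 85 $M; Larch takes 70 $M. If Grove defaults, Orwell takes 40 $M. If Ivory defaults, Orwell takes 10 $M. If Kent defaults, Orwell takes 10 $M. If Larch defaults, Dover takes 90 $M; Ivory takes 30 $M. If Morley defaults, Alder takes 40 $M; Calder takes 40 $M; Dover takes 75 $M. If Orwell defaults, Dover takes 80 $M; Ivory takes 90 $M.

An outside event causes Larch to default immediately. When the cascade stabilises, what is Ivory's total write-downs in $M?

Round 1 — Larch defaults (initial).
  Dover: +90 → 90 ≥ 50
  Ivory: +30 → 30 < 100
Round 2 — Dover defaults.
  Grove: +85 → 85 ≥ 80
Round 3 — Grove defaults.
  Orwell: +40 → 40 < 120
No further defaults.

30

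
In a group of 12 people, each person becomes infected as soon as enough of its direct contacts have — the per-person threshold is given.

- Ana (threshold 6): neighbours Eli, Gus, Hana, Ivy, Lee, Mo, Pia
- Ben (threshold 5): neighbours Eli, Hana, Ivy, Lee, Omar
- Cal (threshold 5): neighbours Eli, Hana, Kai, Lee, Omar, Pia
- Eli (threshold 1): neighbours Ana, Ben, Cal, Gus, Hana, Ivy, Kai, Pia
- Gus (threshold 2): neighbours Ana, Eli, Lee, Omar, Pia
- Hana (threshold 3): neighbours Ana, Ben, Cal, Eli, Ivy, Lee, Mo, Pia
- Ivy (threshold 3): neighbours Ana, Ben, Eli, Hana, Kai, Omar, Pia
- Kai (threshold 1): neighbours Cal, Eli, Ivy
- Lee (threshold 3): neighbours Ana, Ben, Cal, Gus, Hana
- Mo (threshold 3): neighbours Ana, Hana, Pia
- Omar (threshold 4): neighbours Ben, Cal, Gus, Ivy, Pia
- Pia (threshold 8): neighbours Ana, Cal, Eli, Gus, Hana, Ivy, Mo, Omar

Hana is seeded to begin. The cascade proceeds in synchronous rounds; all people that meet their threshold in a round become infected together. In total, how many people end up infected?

Round 1 — Hana becomes infected (initial).
Round 2 — checking thresholds:
  Ana: 1 of 7 neighbours < 6, below threshold.
  Ben: 1 of 5 neighbours < 5, below threshold.
  Cal: 1 of 6 neighbours < 5, below threshold.
  Eli: 1 of 8 neighbours ≥ 1, becomes infected.
  Ivy: 1 of 7 neighbours < 3, below threshold.
  Lee: 1 of 5 neighbours < 3, below threshold.
  Mo: 1 of 3 neighbours < 3, below threshold.
  Pia: 1 of 8 neighbours < 8, below threshold.
Round 3 — checking thresholds:
  Ana: 2 of 7 neighbours < 6, below threshold.
  Ben: 2 of 5 neighbours < 5, below threshold.
  Cal: 2 of 6 neighbours < 5, below threshold.
  Gus: 1 of 5 neighbours < 2, below threshold.
  Ivy: 2 of 7 neighbours < 3, below threshold.
  Kai: 1 of 3 neighbours ≥ 1, becomes infected.
  Lee: 1 of 5 neighbours < 3, below threshold.
  Mo: 1 of 3 neighbours < 3, below threshold.
  Pia: 2 of 8 neighbours < 8, below threshold.
Round 4 — checking thresholds:
  Ana: 2 of 7 neighbours < 6, below threshold.
  Ben: 2 of 5 neighbours < 5, below threshold.
  Cal: 3 of 6 neighbours < 5, below threshold.
  Gus: 1 of 5 neighbours < 2, below threshold.
  Ivy: 3 of 7 neighbours ≥ 3, becomes infected.
  Lee: 1 of 5 neighbours < 3, below threshold.
  Mo: 1 of 3 neighbours < 3, below threshold.
  Pia: 2 of 8 neighbours < 8, below threshold.
Round 5 — no new infections; cascade stops.

4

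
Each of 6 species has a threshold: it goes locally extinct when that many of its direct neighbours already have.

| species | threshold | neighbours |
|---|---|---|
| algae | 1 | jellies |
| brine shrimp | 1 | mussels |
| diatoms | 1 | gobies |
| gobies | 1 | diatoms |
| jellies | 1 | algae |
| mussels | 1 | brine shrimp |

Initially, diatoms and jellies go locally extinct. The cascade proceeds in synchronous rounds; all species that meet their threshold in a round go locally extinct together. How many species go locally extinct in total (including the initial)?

Round 1 — diatoms, jellies go locally extinct (initial).
Round 2 — checking thresholds:
  algae: 1 of 1 neighbours ≥ 1, goes locally extinct.
  gobies: 1 of 1 neighbours ≥ 1, goes locally extinct.
Round 3 — no new extinctions; cascade stops.

4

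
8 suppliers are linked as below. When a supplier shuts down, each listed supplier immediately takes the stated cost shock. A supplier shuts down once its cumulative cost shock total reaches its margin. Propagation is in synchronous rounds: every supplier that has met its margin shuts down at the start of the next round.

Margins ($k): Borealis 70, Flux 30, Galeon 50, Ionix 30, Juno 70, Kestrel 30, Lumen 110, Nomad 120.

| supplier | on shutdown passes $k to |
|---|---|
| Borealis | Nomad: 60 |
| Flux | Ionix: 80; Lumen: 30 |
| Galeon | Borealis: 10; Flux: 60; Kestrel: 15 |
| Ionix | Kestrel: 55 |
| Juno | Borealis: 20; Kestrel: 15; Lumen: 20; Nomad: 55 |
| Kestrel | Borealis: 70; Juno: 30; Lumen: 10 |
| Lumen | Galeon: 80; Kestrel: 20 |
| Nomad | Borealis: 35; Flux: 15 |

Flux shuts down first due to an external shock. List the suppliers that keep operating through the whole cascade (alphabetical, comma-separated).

Round 1 — Flux shuts down (initial).
  Ionix: +80 → 80 ≥ 30
  Lumen: +30 → 30 < 110
Round 2 — Ionix shuts down.
  Kestrel: +55 → 55 ≥ 30
Round 3 — Kestrel shuts down.
  Borealis: +70 → 70 ≥ 70
  Juno: +30 → 30 < 70
  Lumen: +10 → 40 < 110
Round 4 — Borealis shuts down.
  Nomad: +60 → 60 < 120
No further shutdowns.

Galeon, Juno, Lumen, Nomad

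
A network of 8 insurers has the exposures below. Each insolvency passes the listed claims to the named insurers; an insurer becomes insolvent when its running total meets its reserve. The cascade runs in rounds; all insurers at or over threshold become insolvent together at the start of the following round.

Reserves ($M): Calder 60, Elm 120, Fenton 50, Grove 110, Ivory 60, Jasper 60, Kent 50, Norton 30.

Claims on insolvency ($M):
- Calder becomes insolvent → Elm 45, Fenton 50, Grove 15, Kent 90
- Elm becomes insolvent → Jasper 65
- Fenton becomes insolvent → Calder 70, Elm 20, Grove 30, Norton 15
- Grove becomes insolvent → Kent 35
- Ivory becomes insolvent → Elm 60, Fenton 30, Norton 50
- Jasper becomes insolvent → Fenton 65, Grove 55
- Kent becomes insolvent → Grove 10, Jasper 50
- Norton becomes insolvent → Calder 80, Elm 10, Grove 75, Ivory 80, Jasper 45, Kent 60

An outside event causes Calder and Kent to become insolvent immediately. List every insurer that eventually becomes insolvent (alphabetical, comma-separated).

Calder, Fenton, Kent

Round 1 — Calder, Kent become insolvent (initial).
  Elm: +45 → 45 < 120
  Fenton: +50 → 50 ≥ 50
  Grove: +15+10 → 25 < 110
  Jasper: +50 → 50 < 60
Round 2 — Fenton becomes insolvent.
  Elm: +20 → 65 < 120
  Grove: +30 → 55 < 110
  Norton: +15 → 15 < 30
No further insolvencies.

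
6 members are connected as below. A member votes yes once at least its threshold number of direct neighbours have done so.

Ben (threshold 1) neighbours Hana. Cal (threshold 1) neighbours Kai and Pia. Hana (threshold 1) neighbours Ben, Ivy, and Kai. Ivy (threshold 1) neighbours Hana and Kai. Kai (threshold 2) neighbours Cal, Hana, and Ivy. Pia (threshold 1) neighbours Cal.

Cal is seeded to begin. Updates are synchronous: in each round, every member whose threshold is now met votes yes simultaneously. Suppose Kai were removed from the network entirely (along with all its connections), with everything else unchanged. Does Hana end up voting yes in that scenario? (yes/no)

With Kai removed:
Round 1 — Cal votes yes (initial).
Round 2 — checking thresholds:
  Pia: 1 of 1 neighbours ≥ 1, votes yes.
Round 3 — no new yes votes; cascade stops.

no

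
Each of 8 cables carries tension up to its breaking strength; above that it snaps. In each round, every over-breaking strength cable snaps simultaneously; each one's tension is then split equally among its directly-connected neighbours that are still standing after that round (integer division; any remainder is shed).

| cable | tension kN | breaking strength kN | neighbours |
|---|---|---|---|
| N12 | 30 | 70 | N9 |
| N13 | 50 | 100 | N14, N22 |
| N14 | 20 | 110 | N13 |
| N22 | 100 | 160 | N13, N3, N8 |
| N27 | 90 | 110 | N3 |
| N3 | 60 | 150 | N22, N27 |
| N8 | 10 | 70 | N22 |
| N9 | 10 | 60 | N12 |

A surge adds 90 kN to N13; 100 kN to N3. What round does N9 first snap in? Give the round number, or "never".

Round 1 — N13 at 140 > 100; N3 at 160 > 150. N13, N3 snap.
  N13 sheds 140 kN to N14, N22: 70 each.
    N14: 20+70 = 90 ≤ 110
    N22: 100+70 = 170 > 160
  N3 sheds 160 kN to N22, N27: 80 each.
    N22: 170+80 = 250 > 160
    N27: 90+80 = 170 > 110
Round 2 — N22, N27 snap.
  N22 sheds 250 kN to N8: 250 each.
    N8: 10+250 = 260 > 70
  N27 sheds 170 kN: no online neighbours, lost.
Round 3 — N8 snaps.
  N8 sheds 260 kN: no online neighbours, lost.
No further breaks.

never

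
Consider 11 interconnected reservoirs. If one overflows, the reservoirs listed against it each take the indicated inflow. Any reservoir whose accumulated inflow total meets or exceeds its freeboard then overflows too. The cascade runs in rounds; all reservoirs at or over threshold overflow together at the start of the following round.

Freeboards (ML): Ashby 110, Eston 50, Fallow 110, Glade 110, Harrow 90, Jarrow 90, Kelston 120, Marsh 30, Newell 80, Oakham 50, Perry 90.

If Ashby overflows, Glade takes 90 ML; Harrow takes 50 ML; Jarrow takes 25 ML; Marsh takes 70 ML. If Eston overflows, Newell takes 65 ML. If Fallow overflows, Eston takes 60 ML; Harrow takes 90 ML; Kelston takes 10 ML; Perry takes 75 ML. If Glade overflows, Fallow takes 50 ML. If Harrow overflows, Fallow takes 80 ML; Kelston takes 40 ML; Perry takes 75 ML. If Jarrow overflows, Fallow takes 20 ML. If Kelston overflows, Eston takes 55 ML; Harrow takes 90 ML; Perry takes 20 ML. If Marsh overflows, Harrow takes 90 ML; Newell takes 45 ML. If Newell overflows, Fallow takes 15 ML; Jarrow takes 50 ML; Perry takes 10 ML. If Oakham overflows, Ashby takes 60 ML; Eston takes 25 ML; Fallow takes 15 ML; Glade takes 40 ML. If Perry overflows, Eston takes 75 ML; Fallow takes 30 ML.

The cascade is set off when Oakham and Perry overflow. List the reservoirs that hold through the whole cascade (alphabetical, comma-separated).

Ashby, Fallow, Glade, Harrow, Jarrow, Kelston, Marsh, Newell

Round 1 — Oakham, Perry overflow (initial).
  Ashby: +60 → 60 < 110
  Eston: +25+75 → 100 ≥ 50
  Fallow: +15+30 → 45 < 110
  Glade: +40 → 40 < 110
Round 2 — Eston overflows.
  Newell: +65 → 65 < 80
No further overflows.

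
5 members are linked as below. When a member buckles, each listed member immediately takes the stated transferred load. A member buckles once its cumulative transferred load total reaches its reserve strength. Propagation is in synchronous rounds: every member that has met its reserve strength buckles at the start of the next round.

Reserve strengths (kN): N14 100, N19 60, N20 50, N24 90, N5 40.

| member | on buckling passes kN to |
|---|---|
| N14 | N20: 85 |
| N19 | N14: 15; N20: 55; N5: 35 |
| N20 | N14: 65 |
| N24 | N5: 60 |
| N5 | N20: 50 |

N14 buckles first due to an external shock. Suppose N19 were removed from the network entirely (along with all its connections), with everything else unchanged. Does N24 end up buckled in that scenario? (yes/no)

With N19 removed:
Round 1 — N14 buckles (initial).
  N20: +85 → 85 ≥ 50
Round 2 — N20 buckles.
No further bucklings.

no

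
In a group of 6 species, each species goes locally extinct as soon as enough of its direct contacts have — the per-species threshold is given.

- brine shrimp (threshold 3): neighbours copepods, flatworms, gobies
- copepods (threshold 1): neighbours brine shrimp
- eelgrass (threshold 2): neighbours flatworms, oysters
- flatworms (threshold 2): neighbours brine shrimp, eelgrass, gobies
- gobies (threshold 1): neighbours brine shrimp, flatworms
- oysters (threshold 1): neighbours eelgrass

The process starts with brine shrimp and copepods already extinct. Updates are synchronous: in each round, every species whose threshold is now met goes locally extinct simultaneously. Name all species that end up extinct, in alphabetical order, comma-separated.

brine shrimp, copepods, flatworms, gobies

Round 1 — brine shrimp, copepods go locally extinct (initial).
Round 2 — checking thresholds:
  flatworms: 1 of 3 neighbours < 2, holds.
  gobies: 1 of 2 neighbours ≥ 1, goes locally extinct.
Round 3 — checking thresholds:
  flatworms: 2 of 3 neighbours ≥ 2, goes locally extinct.
Round 4 — no new extinctions; cascade stops.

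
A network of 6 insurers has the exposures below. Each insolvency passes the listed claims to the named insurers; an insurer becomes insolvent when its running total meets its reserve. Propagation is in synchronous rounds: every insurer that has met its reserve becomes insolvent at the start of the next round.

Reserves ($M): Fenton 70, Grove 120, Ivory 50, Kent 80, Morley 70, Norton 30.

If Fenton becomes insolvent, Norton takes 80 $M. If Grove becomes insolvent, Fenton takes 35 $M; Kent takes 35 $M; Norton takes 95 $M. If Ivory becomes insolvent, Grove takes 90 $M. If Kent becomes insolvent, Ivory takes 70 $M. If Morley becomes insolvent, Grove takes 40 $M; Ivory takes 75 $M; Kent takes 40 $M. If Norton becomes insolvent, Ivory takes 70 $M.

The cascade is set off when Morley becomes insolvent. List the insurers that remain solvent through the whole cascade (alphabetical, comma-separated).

Fenton, Kent

Round 1 — Morley becomes insolvent (initial).
  Grove: +40 → 40 < 120
  Ivory: +75 → 75 ≥ 50
  Kent: +40 → 40 < 80
Round 2 — Ivory becomes insolvent.
  Grove: +90 → 130 ≥ 120
Round 3 — Grove becomes insolvent.
  Fenton: +35 → 35 < 70
  Kent: +35 → 75 < 80
  Norton: +95 → 95 ≥ 30
Round 4 — Norton becomes insolvent.
No further insolvencies.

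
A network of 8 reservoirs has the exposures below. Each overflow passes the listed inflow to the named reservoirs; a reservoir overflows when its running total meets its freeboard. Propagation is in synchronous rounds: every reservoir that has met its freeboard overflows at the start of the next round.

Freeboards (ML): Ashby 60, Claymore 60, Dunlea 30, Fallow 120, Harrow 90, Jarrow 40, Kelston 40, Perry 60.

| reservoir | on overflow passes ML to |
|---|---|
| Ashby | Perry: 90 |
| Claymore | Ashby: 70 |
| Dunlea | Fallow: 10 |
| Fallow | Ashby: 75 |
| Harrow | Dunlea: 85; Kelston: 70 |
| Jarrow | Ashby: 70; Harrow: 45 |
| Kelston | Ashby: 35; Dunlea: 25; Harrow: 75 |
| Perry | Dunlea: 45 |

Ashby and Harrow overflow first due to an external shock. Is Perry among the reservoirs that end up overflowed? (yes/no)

Round 1 — Ashby, Harrow overflow (initial).
  Dunlea: +85 → 85 ≥ 30
  Kelston: +70 → 70 ≥ 40
  Perry: +90 → 90 ≥ 60
Round 2 — Dunlea, Kelston, Perry overflow.
  Fallow: +10 → 10 < 120
No further overflows.

yes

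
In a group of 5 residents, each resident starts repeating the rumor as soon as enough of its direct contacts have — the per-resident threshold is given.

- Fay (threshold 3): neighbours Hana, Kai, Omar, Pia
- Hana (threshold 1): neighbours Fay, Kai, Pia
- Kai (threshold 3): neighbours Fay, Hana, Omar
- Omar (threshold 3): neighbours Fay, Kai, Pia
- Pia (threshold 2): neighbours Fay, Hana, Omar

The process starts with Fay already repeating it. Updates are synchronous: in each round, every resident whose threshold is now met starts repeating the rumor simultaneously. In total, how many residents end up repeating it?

Round 1 — Fay starts repeating the rumor (initial).
Round 2 — checking thresholds:
  Hana: 1 of 3 neighbours ≥ 1, starts repeating the rumor.
  Kai: 1 of 3 neighbours < 3, below threshold.
  Omar: 1 of 3 neighbours < 3, below threshold.
  Pia: 1 of 3 neighbours < 2, below threshold.
Round 3 — checking thresholds:
  Kai: 2 of 3 neighbours < 3, below threshold.
  Omar: 1 of 3 neighbours < 3, below threshold.
  Pia: 2 of 3 neighbours ≥ 2, starts repeating the rumor.
Round 4 — no new spreads; cascade stops.

3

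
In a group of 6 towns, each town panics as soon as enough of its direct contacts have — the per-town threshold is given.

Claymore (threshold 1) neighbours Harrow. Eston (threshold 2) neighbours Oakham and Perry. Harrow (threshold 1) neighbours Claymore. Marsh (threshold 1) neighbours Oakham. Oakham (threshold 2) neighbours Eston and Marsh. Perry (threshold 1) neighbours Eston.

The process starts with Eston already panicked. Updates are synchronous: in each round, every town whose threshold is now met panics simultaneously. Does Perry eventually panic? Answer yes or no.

Round 1 — Eston panics (initial).
Round 2 — checking thresholds:
  Oakham: 1 of 2 neighbours < 2, not yet.
  Perry: 1 of 1 neighbours ≥ 1, panics.
Round 3 — no new panics; cascade stops.

yes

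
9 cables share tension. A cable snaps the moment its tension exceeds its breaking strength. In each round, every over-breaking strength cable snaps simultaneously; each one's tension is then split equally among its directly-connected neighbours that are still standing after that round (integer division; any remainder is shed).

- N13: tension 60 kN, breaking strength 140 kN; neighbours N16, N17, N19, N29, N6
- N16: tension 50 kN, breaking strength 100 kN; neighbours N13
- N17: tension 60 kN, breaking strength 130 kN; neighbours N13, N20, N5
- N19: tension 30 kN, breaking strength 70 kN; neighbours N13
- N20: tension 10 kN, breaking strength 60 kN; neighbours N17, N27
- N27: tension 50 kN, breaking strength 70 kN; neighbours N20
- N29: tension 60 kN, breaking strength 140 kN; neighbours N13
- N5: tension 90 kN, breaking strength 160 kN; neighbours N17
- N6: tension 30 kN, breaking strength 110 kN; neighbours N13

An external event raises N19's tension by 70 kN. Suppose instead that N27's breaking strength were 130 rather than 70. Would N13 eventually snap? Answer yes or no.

yes

With N27's breaking strength at 130:
Round 1 — N19 at 100 > 70. N19 snaps.
  N19 sheds 100 kN to N13: 100 each.
    N13: 60+100 = 160 > 140
Round 2 — N13 snaps.
  N13 sheds 160 kN to N16, N17, N29, N6: 40 each.
    N16: 50+40 = 90 ≤ 100
    N17: 60+40 = 100 ≤ 130
    N29: 60+40 = 100 ≤ 140
    N6: 30+40 = 70 ≤ 110
No further breaks.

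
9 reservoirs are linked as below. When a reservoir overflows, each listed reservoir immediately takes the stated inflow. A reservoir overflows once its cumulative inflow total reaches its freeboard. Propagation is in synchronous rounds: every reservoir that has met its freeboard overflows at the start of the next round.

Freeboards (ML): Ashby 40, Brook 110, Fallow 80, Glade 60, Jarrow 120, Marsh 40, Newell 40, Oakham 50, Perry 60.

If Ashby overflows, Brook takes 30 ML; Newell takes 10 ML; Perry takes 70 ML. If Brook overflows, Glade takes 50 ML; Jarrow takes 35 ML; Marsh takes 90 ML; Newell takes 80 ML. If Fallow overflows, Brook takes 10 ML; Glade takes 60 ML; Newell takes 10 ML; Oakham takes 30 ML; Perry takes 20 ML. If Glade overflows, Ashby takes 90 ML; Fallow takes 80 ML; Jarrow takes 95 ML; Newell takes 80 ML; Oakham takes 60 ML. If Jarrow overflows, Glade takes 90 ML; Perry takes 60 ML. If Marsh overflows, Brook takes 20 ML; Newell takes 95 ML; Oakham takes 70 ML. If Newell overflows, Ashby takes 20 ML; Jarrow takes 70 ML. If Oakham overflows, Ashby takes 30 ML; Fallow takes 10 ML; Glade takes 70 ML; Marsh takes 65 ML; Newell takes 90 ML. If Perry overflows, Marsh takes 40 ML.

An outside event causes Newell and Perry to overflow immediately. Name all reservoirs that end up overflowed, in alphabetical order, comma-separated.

Ashby, Fallow, Glade, Jarrow, Marsh, Newell, Oakham, Perry

Round 1 — Newell, Perry overflow (initial).
  Ashby: +20 → 20 < 40
  Jarrow: +70 → 70 < 120
  Marsh: +40 → 40 ≥ 40
Round 2 — Marsh overflows.
  Brook: +20 → 20 < 110
  Oakham: +70 → 70 ≥ 50
Round 3 — Oakham overflows.
  Ashby: +30 → 50 ≥ 40
  Fallow: +10 → 10 < 80
  Glade: +70 → 70 ≥ 60
Round 4 — Ashby, Glade overflow.
  Brook: +30 → 50 < 110
  Fallow: +80 → 90 ≥ 80
  Jarrow: +95 → 165 ≥ 120
Round 5 — Fallow, Jarrow overflow.
  Brook: +10 → 60 < 110
No further overflows.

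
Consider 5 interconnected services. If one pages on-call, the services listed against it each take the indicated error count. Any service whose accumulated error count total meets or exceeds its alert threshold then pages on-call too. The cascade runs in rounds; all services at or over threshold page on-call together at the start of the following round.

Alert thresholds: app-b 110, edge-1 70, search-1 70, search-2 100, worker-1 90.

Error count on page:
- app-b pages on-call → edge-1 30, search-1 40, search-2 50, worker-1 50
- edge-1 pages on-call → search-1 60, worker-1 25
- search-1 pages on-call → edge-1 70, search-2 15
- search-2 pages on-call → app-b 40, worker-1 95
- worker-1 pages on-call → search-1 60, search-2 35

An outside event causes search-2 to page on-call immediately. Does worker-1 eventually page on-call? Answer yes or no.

yes

Round 1 — search-2 pages on-call (initial).
  app-b: +40 → 40 < 110
  worker-1: +95 → 95 ≥ 90
Round 2 — worker-1 pages on-call.
  search-1: +60 → 60 < 70
No further pages.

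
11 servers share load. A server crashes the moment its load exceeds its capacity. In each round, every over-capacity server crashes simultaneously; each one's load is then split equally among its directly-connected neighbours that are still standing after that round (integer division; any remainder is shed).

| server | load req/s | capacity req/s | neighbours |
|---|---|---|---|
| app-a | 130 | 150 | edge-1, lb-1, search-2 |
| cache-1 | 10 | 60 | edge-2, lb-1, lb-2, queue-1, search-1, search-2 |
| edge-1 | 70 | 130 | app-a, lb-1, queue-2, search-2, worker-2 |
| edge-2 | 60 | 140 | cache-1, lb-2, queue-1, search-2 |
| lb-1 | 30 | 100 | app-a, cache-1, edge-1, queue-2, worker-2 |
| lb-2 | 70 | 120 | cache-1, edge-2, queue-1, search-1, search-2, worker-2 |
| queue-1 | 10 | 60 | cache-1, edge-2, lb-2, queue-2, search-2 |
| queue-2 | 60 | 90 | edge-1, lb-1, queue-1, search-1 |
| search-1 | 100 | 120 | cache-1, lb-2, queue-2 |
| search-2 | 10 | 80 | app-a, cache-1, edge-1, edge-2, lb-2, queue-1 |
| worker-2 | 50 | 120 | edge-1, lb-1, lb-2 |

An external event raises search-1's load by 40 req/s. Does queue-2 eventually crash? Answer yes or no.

Round 1 — search-1 at 140 > 120. search-1 crashes.
  search-1 sheds 140 req/s to cache-1, lb-2, queue-2: 46 each (2 lost).
    cache-1: 10+46 = 56 ≤ 60
    lb-2: 70+46 = 116 ≤ 120
    queue-2: 60+46 = 106 > 90
Round 2 — queue-2 crashes.
  queue-2 sheds 106 req/s to edge-1, lb-1, queue-1: 35 each (1 lost).
    edge-1: 70+35 = 105 ≤ 130
    lb-1: 30+35 = 65 ≤ 100
    queue-1: 10+35 = 45 ≤ 60
No further crashes.

yes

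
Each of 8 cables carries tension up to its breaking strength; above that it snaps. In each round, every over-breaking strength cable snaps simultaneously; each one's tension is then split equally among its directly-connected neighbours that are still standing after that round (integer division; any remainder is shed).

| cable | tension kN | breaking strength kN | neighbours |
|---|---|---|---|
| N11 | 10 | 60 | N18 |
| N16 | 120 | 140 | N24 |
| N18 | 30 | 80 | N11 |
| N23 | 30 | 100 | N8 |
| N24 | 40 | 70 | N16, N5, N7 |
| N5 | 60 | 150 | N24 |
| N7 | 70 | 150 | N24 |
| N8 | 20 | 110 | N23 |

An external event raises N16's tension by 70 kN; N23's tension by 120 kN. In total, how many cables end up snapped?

Round 1 — N16 at 190 > 140; N23 at 150 > 100. N16, N23 snap.
  N16 sheds 190 kN to N24: 190 each.
    N24: 40+190 = 230 > 70
  N23 sheds 150 kN to N8: 150 each.
    N8: 20+150 = 170 > 110
Round 2 — N24, N8 snap.
  N24 sheds 230 kN to N5, N7: 115 each.
    N5: 60+115 = 175 > 150
    N7: 70+115 = 185 > 150
  N8 sheds 170 kN: no online neighbours, lost.
Round 3 — N5, N7 snap.
  N5 sheds 175 kN: no online neighbours, lost.
  N7 sheds 185 kN: no online neighbours, lost.
No further breaks.

6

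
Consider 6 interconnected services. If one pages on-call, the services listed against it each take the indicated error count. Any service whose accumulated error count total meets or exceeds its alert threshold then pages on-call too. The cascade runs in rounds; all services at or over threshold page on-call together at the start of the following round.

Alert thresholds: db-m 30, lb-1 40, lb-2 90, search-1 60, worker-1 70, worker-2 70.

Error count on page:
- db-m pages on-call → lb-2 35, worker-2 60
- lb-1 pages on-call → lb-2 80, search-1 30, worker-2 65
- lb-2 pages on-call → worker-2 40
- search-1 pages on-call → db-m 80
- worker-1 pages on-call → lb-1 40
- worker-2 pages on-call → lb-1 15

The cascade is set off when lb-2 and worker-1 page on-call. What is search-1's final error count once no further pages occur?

30

Round 1 — lb-2, worker-1 page on-call (initial).
  lb-1: +40 → 40 ≥ 40
  worker-2: +40 → 40 < 70
Round 2 — lb-1 pages on-call.
  search-1: +30 → 30 < 60
  worker-2: +65 → 105 ≥ 70
Round 3 — worker-2 pages on-call.
No further pages.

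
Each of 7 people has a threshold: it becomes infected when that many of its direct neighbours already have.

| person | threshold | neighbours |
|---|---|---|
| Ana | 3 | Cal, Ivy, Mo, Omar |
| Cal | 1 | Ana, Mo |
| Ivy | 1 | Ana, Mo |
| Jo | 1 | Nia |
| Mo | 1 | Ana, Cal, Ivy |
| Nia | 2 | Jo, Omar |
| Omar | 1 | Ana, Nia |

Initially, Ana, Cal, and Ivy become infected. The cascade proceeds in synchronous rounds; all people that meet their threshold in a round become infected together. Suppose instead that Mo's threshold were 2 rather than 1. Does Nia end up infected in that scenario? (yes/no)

no

With Mo's threshold at 2:
Round 1 — Ana, Cal, Ivy become infected (initial).
Round 2 — checking thresholds:
  Mo: 3 of 3 neighbours ≥ 2, becomes infected.
  Omar: 1 of 2 neighbours ≥ 1, becomes infected.
Round 3 — no new infections; cascade stops.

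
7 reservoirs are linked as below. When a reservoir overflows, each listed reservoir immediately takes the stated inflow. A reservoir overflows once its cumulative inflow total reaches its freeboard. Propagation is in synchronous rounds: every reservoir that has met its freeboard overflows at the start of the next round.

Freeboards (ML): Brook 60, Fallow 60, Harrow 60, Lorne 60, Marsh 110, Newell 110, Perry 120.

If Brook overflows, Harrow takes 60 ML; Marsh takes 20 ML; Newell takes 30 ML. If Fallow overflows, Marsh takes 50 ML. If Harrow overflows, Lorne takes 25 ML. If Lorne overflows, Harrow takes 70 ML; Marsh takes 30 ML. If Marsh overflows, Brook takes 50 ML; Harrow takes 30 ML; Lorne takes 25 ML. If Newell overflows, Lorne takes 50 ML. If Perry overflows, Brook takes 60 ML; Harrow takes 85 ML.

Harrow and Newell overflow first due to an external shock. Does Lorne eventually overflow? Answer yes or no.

yes

Round 1 — Harrow, Newell overflow (initial).
  Lorne: +25+50 → 75 ≥ 60
Round 2 — Lorne overflows.
  Marsh: +30 → 30 < 110
No further overflows.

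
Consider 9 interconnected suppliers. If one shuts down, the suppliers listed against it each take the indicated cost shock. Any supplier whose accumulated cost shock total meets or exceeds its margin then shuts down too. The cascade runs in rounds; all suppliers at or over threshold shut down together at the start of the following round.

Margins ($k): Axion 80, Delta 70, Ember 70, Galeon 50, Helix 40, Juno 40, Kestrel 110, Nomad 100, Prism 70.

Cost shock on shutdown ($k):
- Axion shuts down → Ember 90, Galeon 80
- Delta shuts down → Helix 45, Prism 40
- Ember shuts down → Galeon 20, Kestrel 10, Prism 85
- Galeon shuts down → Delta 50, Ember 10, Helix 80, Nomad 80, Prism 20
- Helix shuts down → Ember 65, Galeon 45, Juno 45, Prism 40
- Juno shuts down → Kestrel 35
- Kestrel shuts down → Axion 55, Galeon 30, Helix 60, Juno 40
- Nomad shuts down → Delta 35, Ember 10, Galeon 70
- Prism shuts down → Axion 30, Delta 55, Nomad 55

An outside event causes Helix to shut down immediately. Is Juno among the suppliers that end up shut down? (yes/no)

Round 1 — Helix shuts down (initial).
  Ember: +65 → 65 < 70
  Galeon: +45 → 45 < 50
  Juno: +45 → 45 ≥ 40
  Prism: +40 → 40 < 70
Round 2 — Juno shuts down.
  Kestrel: +35 → 35 < 110
No further shutdowns.

yes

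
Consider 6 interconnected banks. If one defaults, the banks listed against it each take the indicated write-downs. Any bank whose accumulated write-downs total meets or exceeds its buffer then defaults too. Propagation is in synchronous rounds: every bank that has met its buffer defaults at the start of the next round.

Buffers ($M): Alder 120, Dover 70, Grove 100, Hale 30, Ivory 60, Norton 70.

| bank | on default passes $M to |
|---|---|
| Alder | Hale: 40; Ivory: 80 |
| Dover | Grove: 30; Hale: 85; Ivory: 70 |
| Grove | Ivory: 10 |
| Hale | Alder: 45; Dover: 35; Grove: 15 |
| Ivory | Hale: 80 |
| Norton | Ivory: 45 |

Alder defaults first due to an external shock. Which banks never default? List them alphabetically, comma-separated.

Dover, Grove, Norton

Round 1 — Alder defaults (initial).
  Hale: +40 → 40 ≥ 30
  Ivory: +80 → 80 ≥ 60
Round 2 — Hale, Ivory default.
  Dover: +35 → 35 < 70
  Grove: +15 → 15 < 100
No further defaults.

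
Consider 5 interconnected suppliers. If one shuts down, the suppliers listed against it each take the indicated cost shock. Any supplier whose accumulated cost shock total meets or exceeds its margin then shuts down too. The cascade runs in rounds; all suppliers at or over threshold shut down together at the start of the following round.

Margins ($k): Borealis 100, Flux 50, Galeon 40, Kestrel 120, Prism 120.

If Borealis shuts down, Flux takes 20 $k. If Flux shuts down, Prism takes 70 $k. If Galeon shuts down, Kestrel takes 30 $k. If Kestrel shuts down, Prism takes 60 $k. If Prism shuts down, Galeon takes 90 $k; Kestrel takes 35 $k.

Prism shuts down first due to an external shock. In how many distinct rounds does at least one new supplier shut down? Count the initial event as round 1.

Round 1 — Prism shuts down (initial).
  Galeon: +90 → 90 ≥ 40
  Kestrel: +35 → 35 < 120
Round 2 — Galeon shuts down.
  Kestrel: +30 → 65 < 120
No further shutdowns.

2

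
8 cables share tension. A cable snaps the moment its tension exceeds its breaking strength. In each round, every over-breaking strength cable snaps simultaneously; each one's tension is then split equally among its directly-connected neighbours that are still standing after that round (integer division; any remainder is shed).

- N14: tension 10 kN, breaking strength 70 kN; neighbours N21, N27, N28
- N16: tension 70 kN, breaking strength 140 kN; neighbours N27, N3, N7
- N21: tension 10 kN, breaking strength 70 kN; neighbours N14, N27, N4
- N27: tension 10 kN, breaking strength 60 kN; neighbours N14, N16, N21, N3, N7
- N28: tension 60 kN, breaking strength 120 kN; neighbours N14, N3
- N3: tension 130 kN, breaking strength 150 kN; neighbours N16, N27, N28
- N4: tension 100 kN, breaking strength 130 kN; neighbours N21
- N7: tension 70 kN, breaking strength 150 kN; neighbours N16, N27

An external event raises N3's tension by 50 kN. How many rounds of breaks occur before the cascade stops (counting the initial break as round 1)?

4

Round 1 — N3 at 180 > 150. N3 snaps.
  N3 sheds 180 kN to N16, N27, N28: 60 each.
    N16: 70+60 = 130 ≤ 140
    N27: 10+60 = 70 > 60
    N28: 60+60 = 120 ≤ 120
Round 2 — N27 snaps.
  N27 sheds 70 kN to N14, N16, N21, N7: 17 each (2 lost).
    N14: 10+17 = 27 ≤ 70
    N16: 130+17 = 147 > 140
    N21: 10+17 = 27 ≤ 70
    N7: 70+17 = 87 ≤ 150
Round 3 — N16 snaps.
  N16 sheds 147 kN to N7: 147 each.
    N7: 87+147 = 234 > 150
Round 4 — N7 snaps.
  N7 sheds 234 kN: no online neighbours, lost.
No further breaks.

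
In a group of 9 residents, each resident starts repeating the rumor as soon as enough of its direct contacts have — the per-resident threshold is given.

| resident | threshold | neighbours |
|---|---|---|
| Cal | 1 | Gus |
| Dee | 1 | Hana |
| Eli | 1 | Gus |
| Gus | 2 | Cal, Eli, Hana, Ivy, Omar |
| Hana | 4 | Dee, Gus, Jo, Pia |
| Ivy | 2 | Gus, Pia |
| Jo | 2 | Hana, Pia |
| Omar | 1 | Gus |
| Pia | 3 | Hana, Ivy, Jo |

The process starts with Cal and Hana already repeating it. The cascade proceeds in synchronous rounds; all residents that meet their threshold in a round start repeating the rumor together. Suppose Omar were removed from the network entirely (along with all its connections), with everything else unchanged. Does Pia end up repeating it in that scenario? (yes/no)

no

With Omar removed:
Round 1 — Cal, Hana start repeating the rumor (initial).
Round 2 — checking thresholds:
  Dee: 1 of 1 neighbours ≥ 1, starts repeating the rumor.
  Gus: 2 of 4 neighbours ≥ 2, starts repeating the rumor.
  Jo: 1 of 2 neighbours < 2, below threshold.
  Pia: 1 of 3 neighbours < 3, below threshold.
Round 3 — checking thresholds:
  Eli: 1 of 1 neighbours ≥ 1, starts repeating the rumor.
  Ivy: 1 of 2 neighbours < 2, below threshold.
  Jo: 1 of 2 neighbours < 2, below threshold.
  Pia: 1 of 3 neighbours < 3, below threshold.
Round 4 — no new spreads; cascade stops.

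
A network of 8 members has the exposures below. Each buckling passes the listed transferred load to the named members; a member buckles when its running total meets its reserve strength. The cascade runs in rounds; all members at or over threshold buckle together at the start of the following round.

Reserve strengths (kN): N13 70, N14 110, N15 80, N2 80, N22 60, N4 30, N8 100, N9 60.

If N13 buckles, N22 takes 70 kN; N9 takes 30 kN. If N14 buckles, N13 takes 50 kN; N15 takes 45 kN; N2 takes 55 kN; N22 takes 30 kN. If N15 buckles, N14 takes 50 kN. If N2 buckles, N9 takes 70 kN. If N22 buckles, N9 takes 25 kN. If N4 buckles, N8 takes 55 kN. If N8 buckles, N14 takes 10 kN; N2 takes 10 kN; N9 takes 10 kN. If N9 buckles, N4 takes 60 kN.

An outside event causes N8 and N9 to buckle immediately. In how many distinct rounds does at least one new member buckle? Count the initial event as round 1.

Round 1 — N8, N9 buckle (initial).
  N14: +10 → 10 < 110
  N2: +10 → 10 < 80
  N4: +60 → 60 ≥ 30
Round 2 — N4 buckles.
No further bucklings.

2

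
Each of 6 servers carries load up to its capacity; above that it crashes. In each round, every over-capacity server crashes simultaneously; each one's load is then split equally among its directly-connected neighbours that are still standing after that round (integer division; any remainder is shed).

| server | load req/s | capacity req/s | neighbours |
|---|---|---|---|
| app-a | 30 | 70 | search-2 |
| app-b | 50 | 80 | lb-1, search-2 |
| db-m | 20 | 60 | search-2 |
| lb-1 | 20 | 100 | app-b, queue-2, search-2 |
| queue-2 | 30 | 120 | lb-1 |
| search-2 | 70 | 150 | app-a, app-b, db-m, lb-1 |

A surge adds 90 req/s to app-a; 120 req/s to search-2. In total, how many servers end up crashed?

6

Round 1 — app-a at 120 > 70; search-2 at 190 > 150. app-a, search-2 crash.
  app-a sheds 120 req/s: no online neighbours, lost.
  search-2 sheds 190 req/s to app-b, db-m, lb-1: 63 each (1 lost).
    app-b: 50+63 = 113 > 80
    db-m: 20+63 = 83 > 60
    lb-1: 20+63 = 83 ≤ 100
Round 2 — app-b, db-m crash.
  app-b sheds 113 req/s to lb-1: 113 each.
    lb-1: 83+113 = 196 > 100
  db-m sheds 83 req/s: no online neighbours, lost.
Round 3 — lb-1 crashes.
  lb-1 sheds 196 req/s to queue-2: 196 each.
    queue-2: 30+196 = 226 > 120
Round 4 — queue-2 crashes.
  queue-2 sheds 226 req/s: no online neighbours, lost.
No further crashes.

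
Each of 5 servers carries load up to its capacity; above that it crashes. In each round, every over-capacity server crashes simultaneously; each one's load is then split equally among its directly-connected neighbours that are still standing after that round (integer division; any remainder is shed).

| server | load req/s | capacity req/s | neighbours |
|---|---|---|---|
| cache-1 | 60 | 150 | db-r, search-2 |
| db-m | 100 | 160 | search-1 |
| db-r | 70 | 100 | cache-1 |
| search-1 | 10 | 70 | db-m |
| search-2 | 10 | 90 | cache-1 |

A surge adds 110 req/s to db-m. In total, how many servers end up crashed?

Round 1 — db-m at 210 > 160. db-m crashes.
  db-m sheds 210 req/s to search-1: 210 each.
    search-1: 10+210 = 220 > 70
Round 2 — search-1 crashes.
  search-1 sheds 220 req/s: no online neighbours, lost.
No further crashes.

2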